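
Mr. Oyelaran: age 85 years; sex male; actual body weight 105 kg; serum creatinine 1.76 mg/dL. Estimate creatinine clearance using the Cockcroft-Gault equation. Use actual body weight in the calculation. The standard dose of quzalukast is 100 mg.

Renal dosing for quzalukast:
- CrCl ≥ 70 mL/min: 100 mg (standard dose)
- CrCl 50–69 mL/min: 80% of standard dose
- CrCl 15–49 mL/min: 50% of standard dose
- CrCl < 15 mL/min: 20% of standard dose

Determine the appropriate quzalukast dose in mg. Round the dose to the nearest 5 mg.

CrCl = (140 − 85) × 105 / (72 × 1.76) = 5775.0 / 126.72 ≈ 45.6 mL/min
CrCl ≈ 46 mL/min → bracket 15–49 mL/min.
50% of 100 mg = 50 mg

50 mg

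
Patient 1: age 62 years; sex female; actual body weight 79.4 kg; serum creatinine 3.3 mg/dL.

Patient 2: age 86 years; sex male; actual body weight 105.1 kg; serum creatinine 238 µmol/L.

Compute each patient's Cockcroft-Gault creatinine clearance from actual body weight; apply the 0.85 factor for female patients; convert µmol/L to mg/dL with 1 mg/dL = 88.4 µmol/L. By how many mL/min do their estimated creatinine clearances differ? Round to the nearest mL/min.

Patient 1: CrCl = (140 − 62) × 79.4 / (72 × 3.3) × 0.85 = 6193.2 / 237.60 × 0.85 ≈ 22.2 mL/min
Patient 2: SCr = 238 / 88.4 = 2.692 mg/dL
Patient 2: CrCl = (140 − 86) × 105.1 / (72 × 2.692) = 5675.4 / 193.82 ≈ 29.3 mL/min
|22.2 − 29.3| = 7.1 mL/min

7 mL/min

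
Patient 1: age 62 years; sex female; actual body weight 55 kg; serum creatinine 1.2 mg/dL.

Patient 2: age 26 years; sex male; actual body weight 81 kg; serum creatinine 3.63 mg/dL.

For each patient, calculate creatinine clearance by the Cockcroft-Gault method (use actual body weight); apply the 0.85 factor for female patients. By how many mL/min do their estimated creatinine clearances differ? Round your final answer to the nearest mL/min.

Patient 1: CrCl = (140 − 62) × 55 / (72 × 1.2) × 0.85 = 4290.0 / 86.40 × 0.85 ≈ 42.2 mL/min
Patient 2: CrCl = (140 − 26) × 81 / (72 × 3.63) = 9234.0 / 261.36 ≈ 35.3 mL/min
|42.2 − 35.3| = 6.9 mL/min

7 mL/min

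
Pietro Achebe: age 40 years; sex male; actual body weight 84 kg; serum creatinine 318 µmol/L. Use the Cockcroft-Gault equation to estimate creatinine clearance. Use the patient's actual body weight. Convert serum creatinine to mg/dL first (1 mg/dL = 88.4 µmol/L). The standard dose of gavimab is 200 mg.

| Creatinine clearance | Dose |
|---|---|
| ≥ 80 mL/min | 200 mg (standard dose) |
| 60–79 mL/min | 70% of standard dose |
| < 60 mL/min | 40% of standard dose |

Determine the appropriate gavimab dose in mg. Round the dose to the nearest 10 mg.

80 mg

SCr = 318 / 88.4 = 3.597 mg/dL
CrCl = (140 − 40) × 84 / (72 × 3.597) = 8400.0 / 258.98 ≈ 32.4 mL/min
CrCl ≈ 32 mL/min → bracket < 60 mL/min.
40% of 200 mg = 80 mg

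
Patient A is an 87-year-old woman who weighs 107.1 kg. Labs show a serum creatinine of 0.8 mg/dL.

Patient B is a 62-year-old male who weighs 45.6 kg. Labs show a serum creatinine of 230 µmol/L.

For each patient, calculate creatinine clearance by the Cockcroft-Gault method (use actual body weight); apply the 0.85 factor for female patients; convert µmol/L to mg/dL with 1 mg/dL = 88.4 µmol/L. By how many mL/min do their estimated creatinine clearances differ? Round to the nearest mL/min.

65 mL/min

Patient A: CrCl = (140 − 87) × 107.1 / (72 × 0.8) × 0.85 = 5676.3 / 57.60 × 0.85 ≈ 83.8 mL/min
Patient B: SCr = 230 / 88.4 = 2.602 mg/dL
Patient B: CrCl = (140 − 62) × 45.6 / (72 × 2.602) = 3556.8 / 187.34 ≈ 19.0 mL/min
|83.8 − 19.0| = 64.8 mL/min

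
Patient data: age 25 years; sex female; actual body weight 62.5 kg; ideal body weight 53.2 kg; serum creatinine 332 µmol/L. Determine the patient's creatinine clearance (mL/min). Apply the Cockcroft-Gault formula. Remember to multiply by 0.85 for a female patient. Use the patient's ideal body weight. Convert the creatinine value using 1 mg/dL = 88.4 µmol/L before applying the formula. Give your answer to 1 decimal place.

19.2 mL/min

SCr = 332 / 88.4 = 3.756 mg/dL
CrCl = (140 − 25) × 53.2 / (72 × 3.756) × 0.85 = 6118.0 / 270.43 × 0.85 ≈ 19.2 mL/min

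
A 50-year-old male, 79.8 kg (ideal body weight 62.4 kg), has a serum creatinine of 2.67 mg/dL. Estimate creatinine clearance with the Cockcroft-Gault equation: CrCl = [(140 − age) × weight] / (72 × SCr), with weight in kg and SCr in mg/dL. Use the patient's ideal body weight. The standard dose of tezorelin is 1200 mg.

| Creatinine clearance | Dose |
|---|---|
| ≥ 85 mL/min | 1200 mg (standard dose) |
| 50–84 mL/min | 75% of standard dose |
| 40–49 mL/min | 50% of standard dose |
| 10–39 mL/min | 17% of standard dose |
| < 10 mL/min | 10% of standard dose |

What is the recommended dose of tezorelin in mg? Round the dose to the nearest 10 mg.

CrCl = (140 − 50) × 62.4 / (72 × 2.67) = 5616.0 / 192.24 ≈ 29.2 mL/min
CrCl ≈ 29 mL/min → bracket 10–39 mL/min.
17% of 1200 mg = 204 mg → 200 mg

200 mg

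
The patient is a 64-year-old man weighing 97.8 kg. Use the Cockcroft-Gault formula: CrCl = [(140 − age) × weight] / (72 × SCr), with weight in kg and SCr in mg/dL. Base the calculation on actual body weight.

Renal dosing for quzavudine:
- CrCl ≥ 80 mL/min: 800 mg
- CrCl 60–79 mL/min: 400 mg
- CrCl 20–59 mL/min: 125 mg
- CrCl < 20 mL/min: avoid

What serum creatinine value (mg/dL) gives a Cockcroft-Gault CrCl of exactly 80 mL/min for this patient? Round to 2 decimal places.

Standard dose requires CrCl ≥ 80 mL/min.
Set (140 − 64) × 97.8 / (72 × SCr) = 80
SCr = (140 − 64) × 97.8 / (72 × 80) = 1.290 mg/dL

1.29 mg/dL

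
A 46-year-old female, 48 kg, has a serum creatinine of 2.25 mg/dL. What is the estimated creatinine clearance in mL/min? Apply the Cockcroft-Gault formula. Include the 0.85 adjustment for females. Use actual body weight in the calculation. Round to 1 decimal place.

CrCl = (140 − 46) × 48 / (72 × 2.25) × 0.85 = 4512.0 / 162.00 × 0.85 ≈ 23.7 mL/min

23.7 mL/min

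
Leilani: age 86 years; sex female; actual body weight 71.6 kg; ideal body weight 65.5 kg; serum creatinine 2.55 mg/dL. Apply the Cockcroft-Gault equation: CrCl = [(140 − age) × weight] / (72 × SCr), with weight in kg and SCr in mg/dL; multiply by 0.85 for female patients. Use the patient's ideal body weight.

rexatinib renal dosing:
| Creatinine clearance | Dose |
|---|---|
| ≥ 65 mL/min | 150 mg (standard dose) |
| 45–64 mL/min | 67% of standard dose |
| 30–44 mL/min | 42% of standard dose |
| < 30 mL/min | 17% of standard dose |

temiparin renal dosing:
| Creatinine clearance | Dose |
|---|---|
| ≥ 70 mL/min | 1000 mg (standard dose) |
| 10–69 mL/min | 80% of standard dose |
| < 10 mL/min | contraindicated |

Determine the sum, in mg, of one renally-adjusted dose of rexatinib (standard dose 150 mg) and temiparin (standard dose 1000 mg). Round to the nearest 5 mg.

CrCl = (140 − 86) × 65.5 / (72 × 2.55) × 0.85 = 3537.0 / 183.60 × 0.85 ≈ 16.4 mL/min
CrCl ≈ 16 mL/min.
rexatinib: < 30 mL/min → 17% of 150 mg = 25.5 mg.
temiparin: 10–69 mL/min → 80% of 1000 mg = 800 mg.
Total = 25.5 + 800 = 825.5 mg.

825 mg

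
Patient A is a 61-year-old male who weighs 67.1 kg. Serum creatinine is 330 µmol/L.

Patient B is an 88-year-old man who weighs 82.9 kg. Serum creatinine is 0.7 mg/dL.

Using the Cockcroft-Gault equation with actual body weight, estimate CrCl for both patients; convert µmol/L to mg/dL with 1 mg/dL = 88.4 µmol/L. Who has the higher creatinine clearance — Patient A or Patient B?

Patient A: SCr = 330 / 88.4 = 3.733 mg/dL
Patient A: CrCl = (140 − 61) × 67.1 / (72 × 3.733) = 5300.9 / 268.78 ≈ 19.7 mL/min
Patient B: CrCl = (140 − 88) × 82.9 / (72 × 0.7) = 4310.8 / 50.40 ≈ 85.5 mL/min
19.7 vs 85.5 mL/min → Patient B is higher.

Patient B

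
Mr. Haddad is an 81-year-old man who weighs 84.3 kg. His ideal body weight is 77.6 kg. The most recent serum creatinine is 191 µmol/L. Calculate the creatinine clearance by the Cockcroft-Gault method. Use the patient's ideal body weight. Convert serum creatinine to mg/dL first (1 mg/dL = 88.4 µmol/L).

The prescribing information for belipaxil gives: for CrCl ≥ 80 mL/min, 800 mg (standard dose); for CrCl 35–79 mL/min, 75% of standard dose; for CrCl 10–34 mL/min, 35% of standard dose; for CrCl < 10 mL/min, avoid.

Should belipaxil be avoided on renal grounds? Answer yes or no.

SCr = 191 / 88.4 = 2.161 mg/dL
CrCl = (140 − 81) × 77.6 / (72 × 2.161) = 4578.4 / 155.59 ≈ 29.4 mL/min
CrCl ≈ 29 mL/min, which is ≥ 10 mL/min.

no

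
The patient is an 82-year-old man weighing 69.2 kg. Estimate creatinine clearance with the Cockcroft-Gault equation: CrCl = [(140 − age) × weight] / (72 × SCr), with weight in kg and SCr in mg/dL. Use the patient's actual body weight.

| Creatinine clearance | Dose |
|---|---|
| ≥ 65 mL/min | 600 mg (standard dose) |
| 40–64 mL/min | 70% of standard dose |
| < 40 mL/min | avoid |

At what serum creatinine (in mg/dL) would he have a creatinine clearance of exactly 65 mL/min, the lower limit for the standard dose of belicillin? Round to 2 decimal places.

Standard dose requires CrCl ≥ 65 mL/min.
Set (140 − 82) × 69.2 / (72 × SCr) = 65
SCr = (140 − 82) × 69.2 / (72 × 65) = 0.858 mg/dL

0.86 mg/dL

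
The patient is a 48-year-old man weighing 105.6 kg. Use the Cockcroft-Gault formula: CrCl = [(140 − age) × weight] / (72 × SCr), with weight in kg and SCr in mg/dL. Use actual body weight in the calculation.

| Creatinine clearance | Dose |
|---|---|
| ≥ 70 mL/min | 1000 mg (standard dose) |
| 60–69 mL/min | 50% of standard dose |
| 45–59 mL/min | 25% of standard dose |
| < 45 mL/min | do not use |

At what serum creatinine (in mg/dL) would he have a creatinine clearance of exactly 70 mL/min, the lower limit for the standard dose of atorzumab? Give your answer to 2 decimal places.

1.93 mg/dL

Standard dose requires CrCl ≥ 70 mL/min.
Set (140 − 48) × 105.6 / (72 × SCr) = 70
SCr = (140 − 48) × 105.6 / (72 × 70) = 1.928 mg/dL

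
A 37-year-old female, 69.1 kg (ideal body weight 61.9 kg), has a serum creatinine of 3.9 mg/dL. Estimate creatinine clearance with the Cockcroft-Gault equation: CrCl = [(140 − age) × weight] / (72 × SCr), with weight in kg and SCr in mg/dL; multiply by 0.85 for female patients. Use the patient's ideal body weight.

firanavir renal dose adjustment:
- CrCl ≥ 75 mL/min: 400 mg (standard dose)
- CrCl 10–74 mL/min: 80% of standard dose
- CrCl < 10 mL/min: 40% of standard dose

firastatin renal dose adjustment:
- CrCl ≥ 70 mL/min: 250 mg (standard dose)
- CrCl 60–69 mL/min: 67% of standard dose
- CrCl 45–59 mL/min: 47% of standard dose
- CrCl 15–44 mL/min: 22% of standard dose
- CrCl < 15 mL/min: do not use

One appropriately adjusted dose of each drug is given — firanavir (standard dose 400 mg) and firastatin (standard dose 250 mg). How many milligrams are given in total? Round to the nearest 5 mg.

375 mg

CrCl = (140 − 37) × 61.9 / (72 × 3.9) × 0.85 = 6375.7 / 280.80 × 0.85 ≈ 19.3 mL/min
CrCl ≈ 19 mL/min.
firanavir: 10–74 mL/min → 80% of 400 mg = 320 mg.
firastatin: 15–44 mL/min → 22% of 250 mg = 55 mg.
Total = 320 + 55 = 375 mg.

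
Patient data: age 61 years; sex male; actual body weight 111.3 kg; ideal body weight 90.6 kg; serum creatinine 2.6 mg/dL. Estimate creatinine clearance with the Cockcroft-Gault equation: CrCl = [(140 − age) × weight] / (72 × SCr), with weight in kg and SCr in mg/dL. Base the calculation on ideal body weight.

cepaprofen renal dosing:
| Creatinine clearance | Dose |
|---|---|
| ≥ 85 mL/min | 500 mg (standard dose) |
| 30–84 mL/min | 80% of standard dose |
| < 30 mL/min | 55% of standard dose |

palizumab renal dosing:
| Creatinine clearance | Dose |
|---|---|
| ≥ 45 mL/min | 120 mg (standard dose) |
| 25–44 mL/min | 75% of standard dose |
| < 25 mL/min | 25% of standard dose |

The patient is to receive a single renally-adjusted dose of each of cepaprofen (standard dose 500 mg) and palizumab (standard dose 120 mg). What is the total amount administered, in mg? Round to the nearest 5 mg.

CrCl = (140 − 61) × 90.6 / (72 × 2.6) = 7157.4 / 187.20 ≈ 38.2 mL/min
CrCl ≈ 38 mL/min.
cepaprofen: 30–84 mL/min → 80% of 500 mg = 400 mg.
palizumab: 25–44 mL/min → 75% of 120 mg = 90 mg.
Total = 400 + 90 = 490 mg.

490 mg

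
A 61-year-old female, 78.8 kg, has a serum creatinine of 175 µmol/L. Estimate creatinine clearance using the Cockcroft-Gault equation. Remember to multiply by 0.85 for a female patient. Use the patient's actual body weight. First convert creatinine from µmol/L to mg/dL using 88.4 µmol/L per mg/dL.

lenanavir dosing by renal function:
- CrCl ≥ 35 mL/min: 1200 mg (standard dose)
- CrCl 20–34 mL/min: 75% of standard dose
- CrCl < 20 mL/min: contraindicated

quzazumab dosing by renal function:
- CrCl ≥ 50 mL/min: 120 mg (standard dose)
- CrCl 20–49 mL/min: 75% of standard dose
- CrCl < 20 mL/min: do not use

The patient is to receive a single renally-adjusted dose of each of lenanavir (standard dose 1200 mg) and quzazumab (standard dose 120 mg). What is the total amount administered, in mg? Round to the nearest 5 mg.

1290 mg

SCr = 175 / 88.4 = 1.98 mg/dL
CrCl = (140 − 61) × 78.8 / (72 × 1.98) × 0.85 = 6225.2 / 142.56 × 0.85 ≈ 37.1 mL/min
CrCl ≈ 37 mL/min.
lenanavir: ≥ 35 mL/min → 100% of 1200 mg = 1200 mg.
quzazumab: 20–49 mL/min → 75% of 120 mg = 90 mg.
Total = 1200 + 90 = 1290 mg.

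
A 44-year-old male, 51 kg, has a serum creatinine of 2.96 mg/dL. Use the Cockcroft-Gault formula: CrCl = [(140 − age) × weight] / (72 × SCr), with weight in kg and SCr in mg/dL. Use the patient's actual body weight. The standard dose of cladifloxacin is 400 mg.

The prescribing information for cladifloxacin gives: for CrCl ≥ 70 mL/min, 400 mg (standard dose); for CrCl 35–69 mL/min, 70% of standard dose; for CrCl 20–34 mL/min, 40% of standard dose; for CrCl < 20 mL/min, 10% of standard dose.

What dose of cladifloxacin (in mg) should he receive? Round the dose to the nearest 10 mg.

CrCl = (140 − 44) × 51 / (72 × 2.96) = 4896.0 / 213.12 ≈ 23.0 mL/min
CrCl ≈ 23 mL/min → bracket 20–34 mL/min.
40% of 400 mg = 160 mg

160 mg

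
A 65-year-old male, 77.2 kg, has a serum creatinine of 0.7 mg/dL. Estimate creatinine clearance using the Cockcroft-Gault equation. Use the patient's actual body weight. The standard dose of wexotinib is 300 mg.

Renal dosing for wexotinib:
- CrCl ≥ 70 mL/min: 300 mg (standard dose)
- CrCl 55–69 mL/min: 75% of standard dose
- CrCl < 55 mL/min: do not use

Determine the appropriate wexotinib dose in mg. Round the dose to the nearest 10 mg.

CrCl = (140 − 65) × 77.2 / (72 × 0.7) = 5790.0 / 50.40 ≈ 114.9 mL/min
CrCl ≈ 115 mL/min → bracket ≥ 70 mL/min.
100% of 300 mg = 300 mg

300 mg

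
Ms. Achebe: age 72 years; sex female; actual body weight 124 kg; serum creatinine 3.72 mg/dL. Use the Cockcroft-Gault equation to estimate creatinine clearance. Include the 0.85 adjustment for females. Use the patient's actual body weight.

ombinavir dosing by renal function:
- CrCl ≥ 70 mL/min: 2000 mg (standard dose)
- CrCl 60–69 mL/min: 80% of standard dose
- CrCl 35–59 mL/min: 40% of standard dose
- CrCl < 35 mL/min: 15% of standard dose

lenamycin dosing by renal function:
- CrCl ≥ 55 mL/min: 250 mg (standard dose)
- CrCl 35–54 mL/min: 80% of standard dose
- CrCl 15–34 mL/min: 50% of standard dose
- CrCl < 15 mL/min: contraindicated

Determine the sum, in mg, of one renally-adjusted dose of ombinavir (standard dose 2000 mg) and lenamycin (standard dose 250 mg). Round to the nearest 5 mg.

CrCl = (140 − 72) × 124 / (72 × 3.72) × 0.85 = 8432.0 / 267.84 × 0.85 ≈ 26.8 mL/min
CrCl ≈ 27 mL/min.
ombinavir: < 35 mL/min → 15% of 2000 mg = 300 mg.
lenamycin: 15–34 mL/min → 50% of 250 mg = 125 mg.
Total = 300 + 125 = 425 mg.

425 mg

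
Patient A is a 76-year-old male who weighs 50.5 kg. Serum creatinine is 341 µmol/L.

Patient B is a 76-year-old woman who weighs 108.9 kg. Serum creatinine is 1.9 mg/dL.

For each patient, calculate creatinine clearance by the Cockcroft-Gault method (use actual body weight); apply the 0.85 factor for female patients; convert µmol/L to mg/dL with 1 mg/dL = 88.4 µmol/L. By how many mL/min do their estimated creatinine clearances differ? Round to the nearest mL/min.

32 mL/min

Patient A: SCr = 341 / 88.4 = 3.857 mg/dL
Patient A: CrCl = (140 − 76) × 50.5 / (72 × 3.857) = 3232.0 / 277.70 ≈ 11.6 mL/min
Patient B: CrCl = (140 − 76) × 108.9 / (72 × 1.9) × 0.85 = 6969.6 / 136.80 × 0.85 ≈ 43.3 mL/min
|11.6 − 43.3| = 31.7 mL/min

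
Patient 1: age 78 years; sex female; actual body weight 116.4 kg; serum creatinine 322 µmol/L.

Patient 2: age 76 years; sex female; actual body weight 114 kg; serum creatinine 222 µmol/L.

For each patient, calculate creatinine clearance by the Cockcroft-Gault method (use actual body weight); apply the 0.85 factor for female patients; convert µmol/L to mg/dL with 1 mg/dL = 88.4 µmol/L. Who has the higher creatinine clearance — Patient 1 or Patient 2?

Patient 2

Patient 1: SCr = 322 / 88.4 = 3.643 mg/dL
Patient 1: CrCl = (140 − 78) × 116.4 / (72 × 3.643) × 0.85 = 7216.8 / 262.30 × 0.85 ≈ 23.4 mL/min
Patient 2: SCr = 222 / 88.4 = 2.511 mg/dL
Patient 2: CrCl = (140 − 76) × 114 / (72 × 2.511) × 0.85 = 7296.0 / 180.79 × 0.85 ≈ 34.3 mL/min
23.4 vs 34.3 mL/min → Patient 2 is higher.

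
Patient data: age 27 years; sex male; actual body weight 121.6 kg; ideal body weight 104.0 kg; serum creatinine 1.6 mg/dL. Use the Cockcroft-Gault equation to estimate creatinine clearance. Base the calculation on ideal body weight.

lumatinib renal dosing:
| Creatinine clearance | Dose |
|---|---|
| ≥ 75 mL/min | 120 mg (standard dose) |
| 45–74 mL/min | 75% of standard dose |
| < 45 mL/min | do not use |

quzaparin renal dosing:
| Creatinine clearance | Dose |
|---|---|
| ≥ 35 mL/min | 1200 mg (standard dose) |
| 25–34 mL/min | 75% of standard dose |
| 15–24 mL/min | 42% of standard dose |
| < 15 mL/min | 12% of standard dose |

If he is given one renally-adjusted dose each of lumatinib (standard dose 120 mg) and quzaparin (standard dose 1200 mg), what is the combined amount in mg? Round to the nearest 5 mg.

1320 mg

CrCl = (140 − 27) × 104 / (72 × 1.6) = 11752.0 / 115.20 ≈ 102.0 mL/min
CrCl ≈ 102 mL/min.
lumatinib: ≥ 75 mL/min → 100% of 120 mg = 120 mg.
quzaparin: ≥ 35 mL/min → 100% of 1200 mg = 1200 mg.
Total = 120 + 1200 = 1320 mg.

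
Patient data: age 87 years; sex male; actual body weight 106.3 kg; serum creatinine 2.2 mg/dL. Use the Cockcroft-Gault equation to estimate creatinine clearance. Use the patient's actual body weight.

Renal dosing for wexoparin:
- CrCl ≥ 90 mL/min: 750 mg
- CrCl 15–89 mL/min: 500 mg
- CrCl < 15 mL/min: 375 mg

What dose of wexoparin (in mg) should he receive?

500 mg

CrCl = (140 − 87) × 106.3 / (72 × 2.2) = 5633.9 / 158.40 ≈ 35.6 mL/min
CrCl ≈ 36 mL/min → bracket 15–89 mL/min.
Dose for this bracket: 500 mg.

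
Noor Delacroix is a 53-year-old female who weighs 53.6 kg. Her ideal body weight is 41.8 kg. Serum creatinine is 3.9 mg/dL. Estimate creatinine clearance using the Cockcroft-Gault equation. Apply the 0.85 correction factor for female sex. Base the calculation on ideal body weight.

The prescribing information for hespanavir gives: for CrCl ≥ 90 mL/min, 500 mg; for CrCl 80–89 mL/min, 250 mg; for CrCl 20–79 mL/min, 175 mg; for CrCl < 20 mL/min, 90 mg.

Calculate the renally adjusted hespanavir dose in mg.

CrCl = (140 − 53) × 41.8 / (72 × 3.9) × 0.85 = 3636.6 / 280.80 × 0.85 ≈ 11.0 mL/min
CrCl ≈ 11 mL/min → bracket < 20 mL/min.
Dose for this bracket: 90 mg.

90 mg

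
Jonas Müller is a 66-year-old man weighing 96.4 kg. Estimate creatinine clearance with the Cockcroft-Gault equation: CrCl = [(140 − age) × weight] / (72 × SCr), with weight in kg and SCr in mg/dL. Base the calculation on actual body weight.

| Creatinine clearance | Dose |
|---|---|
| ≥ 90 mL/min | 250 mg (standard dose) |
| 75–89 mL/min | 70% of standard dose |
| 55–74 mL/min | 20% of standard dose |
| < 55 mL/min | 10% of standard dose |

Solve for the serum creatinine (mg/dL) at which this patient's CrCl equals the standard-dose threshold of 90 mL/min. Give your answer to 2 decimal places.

Standard dose requires CrCl ≥ 90 mL/min.
Set (140 − 66) × 96.4 / (72 × SCr) = 90
SCr = (140 − 66) × 96.4 / (72 × 90) = 1.101 mg/dL

1.10 mg/dL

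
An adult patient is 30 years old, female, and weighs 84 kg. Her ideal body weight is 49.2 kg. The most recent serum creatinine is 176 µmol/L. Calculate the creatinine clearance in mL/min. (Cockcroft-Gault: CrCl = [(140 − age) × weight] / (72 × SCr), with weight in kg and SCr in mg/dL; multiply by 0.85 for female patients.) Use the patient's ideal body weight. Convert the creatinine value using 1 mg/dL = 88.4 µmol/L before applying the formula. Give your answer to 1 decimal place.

SCr = 176 / 88.4 = 1.991 mg/dL
CrCl = (140 − 30) × 49.2 / (72 × 1.991) × 0.85 = 5412.0 / 143.35 × 0.85 ≈ 32.1 mL/min

32.1 mL/min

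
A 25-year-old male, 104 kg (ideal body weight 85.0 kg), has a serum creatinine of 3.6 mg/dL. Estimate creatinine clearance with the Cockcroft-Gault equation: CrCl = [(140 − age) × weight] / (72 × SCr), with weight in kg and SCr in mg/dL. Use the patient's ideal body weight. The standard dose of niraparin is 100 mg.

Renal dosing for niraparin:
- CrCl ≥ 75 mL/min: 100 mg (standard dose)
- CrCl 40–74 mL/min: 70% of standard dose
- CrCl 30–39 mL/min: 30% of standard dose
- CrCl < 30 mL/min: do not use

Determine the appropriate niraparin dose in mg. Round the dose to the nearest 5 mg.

30 mg

CrCl = (140 − 25) × 85 / (72 × 3.6) = 9775.0 / 259.20 ≈ 37.7 mL/min
CrCl ≈ 38 mL/min → bracket 30–39 mL/min.
30% of 100 mg = 30 mg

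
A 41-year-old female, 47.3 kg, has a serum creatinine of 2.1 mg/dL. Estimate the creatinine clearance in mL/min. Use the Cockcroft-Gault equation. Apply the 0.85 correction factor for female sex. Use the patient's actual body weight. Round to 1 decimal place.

CrCl = (140 − 41) × 47.3 / (72 × 2.1) × 0.85 = 4682.7 / 151.20 × 0.85 ≈ 26.3 mL/min

26.3 mL/min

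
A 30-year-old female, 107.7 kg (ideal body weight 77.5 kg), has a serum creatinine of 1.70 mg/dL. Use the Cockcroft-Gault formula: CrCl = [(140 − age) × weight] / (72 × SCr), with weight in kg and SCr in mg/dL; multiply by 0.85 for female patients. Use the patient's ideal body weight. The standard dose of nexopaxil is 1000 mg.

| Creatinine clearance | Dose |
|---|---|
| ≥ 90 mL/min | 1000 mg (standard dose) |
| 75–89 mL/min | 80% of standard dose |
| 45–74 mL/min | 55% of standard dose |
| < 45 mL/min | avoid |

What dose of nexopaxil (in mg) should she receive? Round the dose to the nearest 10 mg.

550 mg

CrCl = (140 − 30) × 77.5 / (72 × 1.7) × 0.85 = 8525.0 / 122.40 × 0.85 ≈ 59.2 mL/min
CrCl ≈ 59 mL/min → bracket 45–74 mL/min.
55% of 1000 mg = 550 mg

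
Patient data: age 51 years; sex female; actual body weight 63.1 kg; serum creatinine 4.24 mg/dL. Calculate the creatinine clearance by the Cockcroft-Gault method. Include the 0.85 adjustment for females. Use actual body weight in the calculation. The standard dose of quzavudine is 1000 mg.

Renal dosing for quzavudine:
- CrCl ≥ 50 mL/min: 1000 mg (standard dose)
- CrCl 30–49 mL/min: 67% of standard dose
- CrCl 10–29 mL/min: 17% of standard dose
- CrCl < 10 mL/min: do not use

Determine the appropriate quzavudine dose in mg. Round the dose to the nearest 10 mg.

CrCl = (140 − 51) × 63.1 / (72 × 4.24) × 0.85 = 5615.9 / 305.28 × 0.85 ≈ 15.6 mL/min
CrCl ≈ 16 mL/min → bracket 10–29 mL/min.
17% of 1000 mg = 170 mg

170 mg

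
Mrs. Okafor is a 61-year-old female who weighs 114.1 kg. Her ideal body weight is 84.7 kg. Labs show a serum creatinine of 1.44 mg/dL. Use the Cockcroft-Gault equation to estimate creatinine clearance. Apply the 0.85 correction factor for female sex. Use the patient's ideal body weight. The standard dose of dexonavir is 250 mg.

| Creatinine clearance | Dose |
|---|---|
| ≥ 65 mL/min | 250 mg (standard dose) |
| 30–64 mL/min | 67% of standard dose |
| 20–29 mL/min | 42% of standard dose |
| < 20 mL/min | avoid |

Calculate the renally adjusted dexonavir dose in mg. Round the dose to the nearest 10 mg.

170 mg

CrCl = (140 − 61) × 84.7 / (72 × 1.44) × 0.85 = 6691.3 / 103.68 × 0.85 ≈ 54.9 mL/min
CrCl ≈ 55 mL/min → bracket 30–64 mL/min.
67% of 250 mg = 167.5 mg → 170 mg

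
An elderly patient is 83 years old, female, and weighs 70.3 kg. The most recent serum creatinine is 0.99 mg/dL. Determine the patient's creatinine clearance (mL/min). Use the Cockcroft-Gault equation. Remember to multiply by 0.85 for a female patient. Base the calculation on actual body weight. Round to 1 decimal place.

CrCl = (140 − 83) × 70.3 / (72 × 0.99) × 0.85 = 4007.1 / 71.28 × 0.85 ≈ 47.8 mL/min

47.8 mL/min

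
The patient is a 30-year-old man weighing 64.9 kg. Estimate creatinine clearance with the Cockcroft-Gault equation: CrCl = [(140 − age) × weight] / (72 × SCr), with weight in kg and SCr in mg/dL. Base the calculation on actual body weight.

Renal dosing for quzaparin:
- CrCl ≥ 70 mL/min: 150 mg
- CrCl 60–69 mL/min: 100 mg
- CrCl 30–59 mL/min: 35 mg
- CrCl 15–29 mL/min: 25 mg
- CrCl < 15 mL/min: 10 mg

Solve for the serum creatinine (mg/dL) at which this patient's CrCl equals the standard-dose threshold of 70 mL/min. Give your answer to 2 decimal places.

1.42 mg/dL

Standard dose requires CrCl ≥ 70 mL/min.
Set (140 − 30) × 64.9 / (72 × SCr) = 70
SCr = (140 − 30) × 64.9 / (72 × 70) = 1.416 mg/dL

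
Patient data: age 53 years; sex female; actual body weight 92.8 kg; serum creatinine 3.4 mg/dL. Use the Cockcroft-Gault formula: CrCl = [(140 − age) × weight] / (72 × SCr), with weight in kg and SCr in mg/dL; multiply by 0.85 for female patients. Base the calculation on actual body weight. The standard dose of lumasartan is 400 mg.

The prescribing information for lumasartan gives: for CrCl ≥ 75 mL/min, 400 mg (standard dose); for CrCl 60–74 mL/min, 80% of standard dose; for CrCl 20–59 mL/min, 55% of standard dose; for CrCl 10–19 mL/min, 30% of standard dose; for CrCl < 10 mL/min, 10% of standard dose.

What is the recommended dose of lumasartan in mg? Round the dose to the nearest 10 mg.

CrCl = (140 − 53) × 92.8 / (72 × 3.4) × 0.85 = 8073.6 / 244.80 × 0.85 ≈ 28.0 mL/min
CrCl ≈ 28 mL/min → bracket 20–59 mL/min.
55% of 400 mg = 220 mg

220 mg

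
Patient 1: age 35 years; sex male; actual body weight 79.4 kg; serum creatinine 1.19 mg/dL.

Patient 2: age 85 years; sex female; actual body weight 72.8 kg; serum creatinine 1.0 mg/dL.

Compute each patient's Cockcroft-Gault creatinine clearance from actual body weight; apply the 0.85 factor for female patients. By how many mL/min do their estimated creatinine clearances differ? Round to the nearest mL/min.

Patient 1: CrCl = (140 − 35) × 79.4 / (72 × 1.19) = 8337.0 / 85.68 ≈ 97.3 mL/min
Patient 2: CrCl = (140 − 85) × 72.8 / (72 × 1) × 0.85 = 4004.0 / 72.00 × 0.85 ≈ 47.3 mL/min
|97.3 − 47.3| = 50.0 mL/min

50 mL/min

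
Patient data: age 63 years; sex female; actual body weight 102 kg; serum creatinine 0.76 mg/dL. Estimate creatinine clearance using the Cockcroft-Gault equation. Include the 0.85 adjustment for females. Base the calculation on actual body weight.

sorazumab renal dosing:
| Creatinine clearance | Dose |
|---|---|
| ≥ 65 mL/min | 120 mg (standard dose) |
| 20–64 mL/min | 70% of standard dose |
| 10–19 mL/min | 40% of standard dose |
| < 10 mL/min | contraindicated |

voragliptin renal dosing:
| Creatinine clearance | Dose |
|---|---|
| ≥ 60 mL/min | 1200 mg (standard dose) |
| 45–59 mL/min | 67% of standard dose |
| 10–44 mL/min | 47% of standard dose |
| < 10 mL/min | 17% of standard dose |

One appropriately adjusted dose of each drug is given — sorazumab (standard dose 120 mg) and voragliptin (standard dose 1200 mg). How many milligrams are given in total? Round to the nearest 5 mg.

CrCl = (140 − 63) × 102 / (72 × 0.76) × 0.85 = 7854.0 / 54.72 × 0.85 ≈ 122.0 mL/min
CrCl ≈ 122 mL/min.
sorazumab: ≥ 65 mL/min → 100% of 120 mg = 120 mg.
voragliptin: ≥ 60 mL/min → 100% of 1200 mg = 1200 mg.
Total = 120 + 1200 = 1320 mg.

1320 mg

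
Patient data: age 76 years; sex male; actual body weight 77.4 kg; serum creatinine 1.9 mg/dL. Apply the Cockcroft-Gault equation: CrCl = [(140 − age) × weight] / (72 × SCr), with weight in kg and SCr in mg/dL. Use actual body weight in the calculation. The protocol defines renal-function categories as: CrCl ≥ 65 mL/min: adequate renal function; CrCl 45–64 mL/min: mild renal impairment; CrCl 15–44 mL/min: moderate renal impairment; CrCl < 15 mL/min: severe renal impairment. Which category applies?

moderate renal impairment

CrCl = (140 − 76) × 77.4 / (72 × 1.9) = 4953.6 / 136.80 ≈ 36.2 mL/min
36 mL/min falls in the 'moderate renal impairment' range.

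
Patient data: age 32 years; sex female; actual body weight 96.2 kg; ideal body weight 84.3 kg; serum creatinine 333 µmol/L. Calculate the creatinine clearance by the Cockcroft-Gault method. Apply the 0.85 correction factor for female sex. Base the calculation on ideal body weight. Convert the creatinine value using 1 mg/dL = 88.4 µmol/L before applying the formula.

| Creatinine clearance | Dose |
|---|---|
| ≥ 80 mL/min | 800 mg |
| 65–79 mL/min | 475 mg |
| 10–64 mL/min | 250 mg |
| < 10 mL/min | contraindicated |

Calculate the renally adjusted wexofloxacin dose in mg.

SCr = 333 / 88.4 = 3.767 mg/dL
CrCl = (140 − 32) × 84.3 / (72 × 3.767) × 0.85 = 9104.4 / 271.22 × 0.85 ≈ 28.5 mL/min
CrCl ≈ 29 mL/min → bracket 10–64 mL/min.
Dose for this bracket: 250 mg.

250 mg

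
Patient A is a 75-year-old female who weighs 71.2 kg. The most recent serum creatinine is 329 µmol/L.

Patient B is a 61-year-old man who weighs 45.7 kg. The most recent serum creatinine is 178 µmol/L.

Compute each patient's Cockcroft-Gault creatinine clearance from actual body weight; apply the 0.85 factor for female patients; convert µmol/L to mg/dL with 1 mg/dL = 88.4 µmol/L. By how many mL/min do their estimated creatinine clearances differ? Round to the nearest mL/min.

10 mL/min

Patient A: SCr = 329 / 88.4 = 3.722 mg/dL
Patient A: CrCl = (140 − 75) × 71.2 / (72 × 3.722) × 0.85 = 4628.0 / 267.98 × 0.85 ≈ 14.7 mL/min
Patient B: SCr = 178 / 88.4 = 2.014 mg/dL
Patient B: CrCl = (140 − 61) × 45.7 / (72 × 2.014) = 3610.3 / 145.01 ≈ 24.9 mL/min
|14.7 − 24.9| = 10.2 mL/min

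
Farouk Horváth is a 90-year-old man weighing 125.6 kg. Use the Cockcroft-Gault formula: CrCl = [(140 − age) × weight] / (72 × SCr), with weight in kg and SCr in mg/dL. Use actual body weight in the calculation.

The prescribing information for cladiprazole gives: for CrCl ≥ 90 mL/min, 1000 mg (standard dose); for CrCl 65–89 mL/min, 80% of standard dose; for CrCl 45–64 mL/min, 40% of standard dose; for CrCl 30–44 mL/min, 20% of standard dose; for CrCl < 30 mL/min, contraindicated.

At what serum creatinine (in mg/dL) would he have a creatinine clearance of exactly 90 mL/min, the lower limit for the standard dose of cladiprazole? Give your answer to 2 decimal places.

Standard dose requires CrCl ≥ 90 mL/min.
Set (140 − 90) × 125.6 / (72 × SCr) = 90
SCr = (140 − 90) × 125.6 / (72 × 90) = 0.969 mg/dL

0.97 mg/dL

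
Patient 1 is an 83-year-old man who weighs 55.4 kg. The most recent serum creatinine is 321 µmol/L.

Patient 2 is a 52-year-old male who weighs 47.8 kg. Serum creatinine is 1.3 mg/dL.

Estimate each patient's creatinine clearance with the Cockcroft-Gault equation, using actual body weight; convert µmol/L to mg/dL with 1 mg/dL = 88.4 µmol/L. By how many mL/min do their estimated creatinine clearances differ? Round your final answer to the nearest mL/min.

33 mL/min

Patient 1: SCr = 321 / 88.4 = 3.631 mg/dL
Patient 1: CrCl = (140 − 83) × 55.4 / (72 × 3.631) = 3157.8 / 261.43 ≈ 12.1 mL/min
Patient 2: CrCl = (140 − 52) × 47.8 / (72 × 1.3) = 4206.4 / 93.60 ≈ 44.9 mL/min
|12.1 − 44.9| = 32.8 mL/min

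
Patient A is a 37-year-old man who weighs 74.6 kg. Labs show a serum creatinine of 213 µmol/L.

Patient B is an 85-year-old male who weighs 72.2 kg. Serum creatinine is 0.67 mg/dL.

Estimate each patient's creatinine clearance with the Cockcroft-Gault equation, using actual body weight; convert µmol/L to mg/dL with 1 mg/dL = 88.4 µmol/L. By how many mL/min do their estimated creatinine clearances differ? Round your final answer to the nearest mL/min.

Patient A: SCr = 213 / 88.4 = 2.41 mg/dL
Patient A: CrCl = (140 − 37) × 74.6 / (72 × 2.41) = 7683.8 / 173.52 ≈ 44.3 mL/min
Patient B: CrCl = (140 − 85) × 72.2 / (72 × 0.67) = 3971.0 / 48.24 ≈ 82.3 mL/min
|44.3 − 82.3| = 38.0 mL/min

38 mL/min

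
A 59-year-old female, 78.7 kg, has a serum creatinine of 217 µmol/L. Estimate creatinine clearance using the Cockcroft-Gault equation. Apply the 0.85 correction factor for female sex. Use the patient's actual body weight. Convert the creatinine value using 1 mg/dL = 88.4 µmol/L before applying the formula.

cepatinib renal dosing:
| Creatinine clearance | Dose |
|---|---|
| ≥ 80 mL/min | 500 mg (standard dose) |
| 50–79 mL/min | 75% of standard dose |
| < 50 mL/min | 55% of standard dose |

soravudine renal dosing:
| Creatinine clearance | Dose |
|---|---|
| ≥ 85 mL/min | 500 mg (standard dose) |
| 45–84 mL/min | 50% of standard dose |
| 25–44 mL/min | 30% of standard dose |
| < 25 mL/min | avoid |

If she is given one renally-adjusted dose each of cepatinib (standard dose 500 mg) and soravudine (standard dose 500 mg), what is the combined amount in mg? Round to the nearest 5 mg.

SCr = 217 / 88.4 = 2.455 mg/dL
CrCl = (140 − 59) × 78.7 / (72 × 2.455) × 0.85 = 6374.7 / 176.76 × 0.85 ≈ 30.7 mL/min
CrCl ≈ 31 mL/min.
cepatinib: < 50 mL/min → 55% of 500 mg = 275 mg.
soravudine: 25–44 mL/min → 30% of 500 mg = 150 mg.
Total = 275 + 150 = 425 mg.

425 mg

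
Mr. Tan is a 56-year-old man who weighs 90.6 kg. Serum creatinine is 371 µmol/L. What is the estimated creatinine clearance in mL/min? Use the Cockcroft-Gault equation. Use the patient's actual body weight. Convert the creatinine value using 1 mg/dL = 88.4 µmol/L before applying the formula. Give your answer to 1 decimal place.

25.2 mL/min

SCr = 371 / 88.4 = 4.197 mg/dL
CrCl = (140 − 56) × 90.6 / (72 × 4.197) = 7610.4 / 302.18 ≈ 25.2 mL/min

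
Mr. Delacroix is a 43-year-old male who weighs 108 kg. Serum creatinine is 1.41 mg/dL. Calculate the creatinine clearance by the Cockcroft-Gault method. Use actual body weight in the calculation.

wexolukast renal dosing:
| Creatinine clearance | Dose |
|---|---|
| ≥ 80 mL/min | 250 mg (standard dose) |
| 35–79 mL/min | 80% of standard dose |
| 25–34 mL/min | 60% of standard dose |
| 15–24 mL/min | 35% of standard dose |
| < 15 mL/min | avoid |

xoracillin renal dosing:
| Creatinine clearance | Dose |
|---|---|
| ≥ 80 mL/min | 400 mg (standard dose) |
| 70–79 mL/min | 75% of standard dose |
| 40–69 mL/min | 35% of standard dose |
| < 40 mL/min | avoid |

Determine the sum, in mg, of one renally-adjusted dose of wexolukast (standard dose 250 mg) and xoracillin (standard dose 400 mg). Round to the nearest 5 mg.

650 mg

CrCl = (140 − 43) × 108 / (72 × 1.41) = 10476.0 / 101.52 ≈ 103.2 mL/min
CrCl ≈ 103 mL/min.
wexolukast: ≥ 80 mL/min → 100% of 250 mg = 250 mg.
xoracillin: ≥ 80 mL/min → 100% of 400 mg = 400 mg.
Total = 250 + 400 = 650 mg.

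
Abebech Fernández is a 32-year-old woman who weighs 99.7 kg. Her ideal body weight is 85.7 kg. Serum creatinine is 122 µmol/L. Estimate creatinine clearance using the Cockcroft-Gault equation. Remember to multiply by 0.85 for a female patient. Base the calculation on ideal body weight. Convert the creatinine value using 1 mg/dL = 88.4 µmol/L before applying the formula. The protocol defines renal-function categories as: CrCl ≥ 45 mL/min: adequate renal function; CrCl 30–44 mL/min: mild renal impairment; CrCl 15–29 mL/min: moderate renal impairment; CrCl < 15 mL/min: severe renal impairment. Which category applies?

adequate renal function

SCr = 122 / 88.4 = 1.38 mg/dL
CrCl = (140 − 32) × 85.7 / (72 × 1.38) × 0.85 = 9255.6 / 99.36 × 0.85 ≈ 79.2 mL/min
79 mL/min falls in the 'adequate renal function' range.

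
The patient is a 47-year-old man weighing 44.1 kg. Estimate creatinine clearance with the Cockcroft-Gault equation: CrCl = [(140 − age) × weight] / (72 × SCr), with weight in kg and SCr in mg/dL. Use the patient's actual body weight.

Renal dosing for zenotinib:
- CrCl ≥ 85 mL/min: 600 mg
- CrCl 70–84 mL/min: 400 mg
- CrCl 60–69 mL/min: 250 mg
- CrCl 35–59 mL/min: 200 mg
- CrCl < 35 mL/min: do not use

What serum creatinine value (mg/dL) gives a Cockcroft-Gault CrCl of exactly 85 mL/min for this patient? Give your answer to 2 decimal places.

Standard dose requires CrCl ≥ 85 mL/min.
Set (140 − 47) × 44.1 / (72 × SCr) = 85
SCr = (140 − 47) × 44.1 / (72 × 85) = 0.670 mg/dL

0.67 mg/dL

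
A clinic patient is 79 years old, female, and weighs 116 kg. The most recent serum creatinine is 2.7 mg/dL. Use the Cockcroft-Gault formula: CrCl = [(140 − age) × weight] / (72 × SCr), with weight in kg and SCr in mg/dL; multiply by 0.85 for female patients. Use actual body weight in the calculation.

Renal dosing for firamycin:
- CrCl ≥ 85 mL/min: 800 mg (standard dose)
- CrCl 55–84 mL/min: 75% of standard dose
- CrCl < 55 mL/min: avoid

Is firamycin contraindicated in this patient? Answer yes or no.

yes

CrCl = (140 − 79) × 116 / (72 × 2.7) × 0.85 = 7076.0 / 194.40 × 0.85 ≈ 30.9 mL/min
CrCl ≈ 31 mL/min, which is < 55 mL/min.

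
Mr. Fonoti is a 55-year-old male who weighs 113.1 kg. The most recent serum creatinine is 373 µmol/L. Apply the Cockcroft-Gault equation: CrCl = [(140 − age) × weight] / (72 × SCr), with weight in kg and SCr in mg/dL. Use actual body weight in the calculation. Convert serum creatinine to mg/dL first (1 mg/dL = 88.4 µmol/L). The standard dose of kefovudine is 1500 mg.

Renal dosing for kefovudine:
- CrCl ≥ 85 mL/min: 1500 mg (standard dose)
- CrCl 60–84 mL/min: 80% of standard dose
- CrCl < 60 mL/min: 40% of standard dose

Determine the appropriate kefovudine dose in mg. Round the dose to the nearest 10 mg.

600 mg

SCr = 373 / 88.4 = 4.219 mg/dL
CrCl = (140 − 55) × 113.1 / (72 × 4.219) = 9613.5 / 303.77 ≈ 31.6 mL/min
CrCl ≈ 32 mL/min → bracket < 60 mL/min.
40% of 1500 mg = 600 mg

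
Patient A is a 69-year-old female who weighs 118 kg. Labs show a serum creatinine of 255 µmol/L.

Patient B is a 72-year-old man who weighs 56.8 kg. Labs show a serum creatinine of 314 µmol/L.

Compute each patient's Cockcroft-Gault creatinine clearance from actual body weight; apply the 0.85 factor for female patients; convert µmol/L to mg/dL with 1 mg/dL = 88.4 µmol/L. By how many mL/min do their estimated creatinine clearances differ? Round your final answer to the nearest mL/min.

19 mL/min

Patient A: SCr = 255 / 88.4 = 2.885 mg/dL
Patient A: CrCl = (140 − 69) × 118 / (72 × 2.885) × 0.85 = 8378.0 / 207.72 × 0.85 ≈ 34.3 mL/min
Patient B: SCr = 314 / 88.4 = 3.552 mg/dL
Patient B: CrCl = (140 − 72) × 56.8 / (72 × 3.552) = 3862.4 / 255.74 ≈ 15.1 mL/min
|34.3 − 15.1| = 19.2 mL/min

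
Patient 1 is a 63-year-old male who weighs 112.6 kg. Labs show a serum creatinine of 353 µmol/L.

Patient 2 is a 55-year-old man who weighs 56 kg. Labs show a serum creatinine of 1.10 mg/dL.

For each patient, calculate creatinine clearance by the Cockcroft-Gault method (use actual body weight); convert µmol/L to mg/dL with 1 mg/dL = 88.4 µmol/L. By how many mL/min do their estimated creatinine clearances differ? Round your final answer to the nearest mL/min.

Patient 1: SCr = 353 / 88.4 = 3.993 mg/dL
Patient 1: CrCl = (140 − 63) × 112.6 / (72 × 3.993) = 8670.2 / 287.50 ≈ 30.2 mL/min
Patient 2: CrCl = (140 − 55) × 56 / (72 × 1.1) = 4760.0 / 79.20 ≈ 60.1 mL/min
|30.2 − 60.1| = 29.9 mL/min

30 mL/min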